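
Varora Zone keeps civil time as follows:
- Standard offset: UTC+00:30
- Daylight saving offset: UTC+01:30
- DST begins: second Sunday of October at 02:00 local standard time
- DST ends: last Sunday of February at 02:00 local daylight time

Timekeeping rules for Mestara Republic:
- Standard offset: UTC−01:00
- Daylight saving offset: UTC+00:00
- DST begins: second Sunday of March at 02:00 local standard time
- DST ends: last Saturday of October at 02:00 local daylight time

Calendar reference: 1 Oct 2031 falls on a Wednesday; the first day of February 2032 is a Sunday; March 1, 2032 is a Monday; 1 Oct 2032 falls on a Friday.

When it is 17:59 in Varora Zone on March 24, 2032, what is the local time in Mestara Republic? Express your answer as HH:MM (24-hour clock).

1 October 2031 is a Wednesday, so the first Sunday is October 5 and the second is October 12.
1 February 2032 is a Sunday, so Sundays fall on 1, 8, 15, 22, 29; the last is February 29.
March 24, 2032 does not fall between 12 October 2031 and 29 February 2032, so daylight saving is not in effect and Varora Zone is at UTC+00:30.
17:59 Varora Zone − 0h30m = 17:29 UTC.
1 March 2032 is a Monday, so the first Sunday is March 7 and the second is March 14.
1 October 2032 is a Friday, so Saturdays fall on 2, 9, 16, 23, 30; the last is October 30.
At the standard offset (UTC−01:00), 17:29 UTC − 1h = 16:29 Mestara Republic standard time.
The standard-time date in Mestara Republic, March 24, 2032, lies within the daylight-saving period (14 March – 30 October), so Mestara Republic is on daylight time, UTC+00:00.
17:29 UTC + 0h = 17:29 Mestara Republic.

17:29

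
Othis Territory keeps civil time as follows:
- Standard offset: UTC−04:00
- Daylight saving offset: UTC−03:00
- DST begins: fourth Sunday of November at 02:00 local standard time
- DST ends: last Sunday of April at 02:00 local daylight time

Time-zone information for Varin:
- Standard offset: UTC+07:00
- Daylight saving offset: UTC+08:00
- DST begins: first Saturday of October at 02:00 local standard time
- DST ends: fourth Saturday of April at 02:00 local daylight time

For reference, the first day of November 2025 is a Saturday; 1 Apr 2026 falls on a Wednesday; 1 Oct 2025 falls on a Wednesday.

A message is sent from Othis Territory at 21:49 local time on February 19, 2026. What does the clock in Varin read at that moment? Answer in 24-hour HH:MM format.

08:49

1 November 2025 is a Saturday, so the first Sunday is November 2 and the fourth is November 23.
1 April 2026 is a Wednesday, so Sundays fall on 5, 12, 19, 26; the last is April 26.
February 19, 2026 falls between 23 November 2025 and 26 April 2026, so daylight saving is in effect and Othis Territory is at UTC−03:00.
21:49 Othis Territory + 3h = 00:49 UTC (rolling into the next day, 20 February 2026).
1 October 2025 is a Wednesday, so the first Saturday is October 4.
1 April 2026 is a Wednesday, so the first Saturday is April 4 and the fourth is April 25.
At the standard offset (UTC+07:00), 00:49 UTC + 7h = 07:49 Varin standard time.
The standard-time date in Varin, February 20, 2026, lies within the daylight-saving period (4 October 2025 – 25 April 2026), so Varin is on daylight time, UTC+08:00.
00:49 UTC + 8h = 08:49 Varin.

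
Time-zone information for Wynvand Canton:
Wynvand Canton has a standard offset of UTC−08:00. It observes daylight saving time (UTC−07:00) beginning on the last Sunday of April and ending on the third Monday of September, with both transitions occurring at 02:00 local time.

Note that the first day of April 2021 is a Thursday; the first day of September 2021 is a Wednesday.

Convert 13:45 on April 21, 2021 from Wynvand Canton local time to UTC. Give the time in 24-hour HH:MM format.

21:45

1 April 2021 is a Thursday, so Sundays fall on 4, 11, 18, 25; the last is April 25.
1 September 2021 is a Wednesday, so the first Monday is September 6 and the third is September 20.
April 21, 2021 is outside the daylight-saving period (25 April – 20 September), so Wynvand Canton is on standard time, UTC−08:00.
13:45 local + 8h = 21:45 UTC.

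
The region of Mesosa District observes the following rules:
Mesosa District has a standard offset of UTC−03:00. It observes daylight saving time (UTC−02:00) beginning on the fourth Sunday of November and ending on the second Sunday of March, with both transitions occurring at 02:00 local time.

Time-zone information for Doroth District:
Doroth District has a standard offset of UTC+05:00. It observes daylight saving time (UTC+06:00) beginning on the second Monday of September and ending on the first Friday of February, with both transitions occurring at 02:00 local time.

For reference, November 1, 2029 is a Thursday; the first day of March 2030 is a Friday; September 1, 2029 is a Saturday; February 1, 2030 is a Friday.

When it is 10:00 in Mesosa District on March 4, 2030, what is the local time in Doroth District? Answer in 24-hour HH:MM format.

17:00

1 November 2029 is a Thursday, so the first Sunday is November 4 and the fourth is November 25.
1 March 2030 is a Friday, so the first Sunday is March 3 and the second is March 10.
Daylight saving runs 25 November 2029 – 10 March 2030; March 4, 2030 is inside that window, so Mesosa District is at UTC−02:00.
10:00 Mesosa District + 2h = 12:00 UTC.
1 September 2029 is a Saturday, so the first Monday is September 3 and the second is September 10.
1 February 2030 is a Friday, so the first Friday is February 1.
At the standard offset (UTC+05:00), 12:00 UTC + 5h = 17:00 Doroth District standard time.
The standard-time date in Doroth District, March 4, 2030, is outside the daylight-saving period (10 September 2029 – 1 February 2030), so Doroth District is on standard time, UTC+05:00.
12:00 UTC + 5h = 17:00 Doroth District.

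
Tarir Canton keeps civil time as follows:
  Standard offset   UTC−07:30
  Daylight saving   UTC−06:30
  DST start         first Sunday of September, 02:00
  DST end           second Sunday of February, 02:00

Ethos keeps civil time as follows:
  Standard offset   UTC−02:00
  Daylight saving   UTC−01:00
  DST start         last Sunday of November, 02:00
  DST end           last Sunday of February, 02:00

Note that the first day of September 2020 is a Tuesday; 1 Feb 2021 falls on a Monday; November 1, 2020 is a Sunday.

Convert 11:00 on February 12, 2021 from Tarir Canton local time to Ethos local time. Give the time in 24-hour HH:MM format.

1 September 2020 is a Tuesday, so the first Sunday is September 6.
1 February 2021 is a Monday, so the first Sunday is February 7 and the second is February 14.
February 12, 2021 lies within the daylight-saving period (6 September 2020 – 14 February 2021), so Tarir Canton is on daylight time, UTC−06:30.
11:00 Tarir Canton + 6h30m = 17:30 UTC.
1 November 2020 is a Sunday, so Sundays fall on 1, 8, 15, 22, 29; the last is November 29.
1 February 2021 is a Monday, so Sundays fall on 7, 14, 21, 28; the last is February 28.
At the standard offset (UTC−02:00), 17:30 UTC − 2h = 15:30 Ethos standard time.
Daylight saving runs 29 November 2020 – 28 February 2021; the standard-time date in Ethos, February 12, 2021, is inside that window, so Ethos is at UTC−01:00.
17:30 UTC − 1h = 16:30 Ethos.

16:30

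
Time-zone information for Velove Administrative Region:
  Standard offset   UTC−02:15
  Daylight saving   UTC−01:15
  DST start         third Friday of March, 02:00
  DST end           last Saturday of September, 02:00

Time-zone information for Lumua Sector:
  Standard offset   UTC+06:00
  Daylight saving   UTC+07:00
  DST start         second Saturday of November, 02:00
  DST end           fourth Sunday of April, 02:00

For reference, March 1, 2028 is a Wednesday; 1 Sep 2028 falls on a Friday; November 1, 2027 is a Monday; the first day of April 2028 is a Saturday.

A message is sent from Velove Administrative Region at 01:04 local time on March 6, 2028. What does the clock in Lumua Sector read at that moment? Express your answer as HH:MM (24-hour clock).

1 March 2028 is a Wednesday, so the first Friday is March 3 and the third is March 17.
1 September 2028 is a Friday, so Saturdays fall on 2, 9, 16, 23, 30; the last is September 30.
Daylight saving runs 17 March – 30 September; March 6, 2028 is outside that window, so Velove Administrative Region is on standard time at UTC−02:15.
01:04 Velove Administrative Region + 2h15m = 03:19 UTC.
1 November 2027 is a Monday, so the first Saturday is November 6 and the second is November 13.
1 April 2028 is a Saturday, so the first Sunday is April 2 and the fourth is April 23.
At the standard offset (UTC+06:00), 03:19 UTC + 6h = 09:19 Lumua Sector standard time.
Daylight saving runs 13 November 2027 – 23 April 2028; the standard-time date in Lumua Sector, March 6, 2028, is inside that window, so Lumua Sector is at UTC+07:00.
03:19 UTC + 7h = 10:19 Lumua Sector.

10:19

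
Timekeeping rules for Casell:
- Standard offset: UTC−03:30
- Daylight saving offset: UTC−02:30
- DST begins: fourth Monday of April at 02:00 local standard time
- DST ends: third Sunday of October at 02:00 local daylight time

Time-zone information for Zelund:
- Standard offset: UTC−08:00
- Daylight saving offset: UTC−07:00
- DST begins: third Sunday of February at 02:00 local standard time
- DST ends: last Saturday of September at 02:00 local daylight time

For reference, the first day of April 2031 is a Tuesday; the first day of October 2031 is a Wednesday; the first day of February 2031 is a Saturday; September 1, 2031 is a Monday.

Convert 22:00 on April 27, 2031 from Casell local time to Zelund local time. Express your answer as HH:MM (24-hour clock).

1 April 2031 is a Tuesday, so the first Monday is April 7 and the fourth is April 28.
1 October 2031 is a Wednesday, so the first Sunday is October 5 and the third is October 19.
April 27, 2031 does not fall between 28 April and 19 October, so daylight saving is not in effect and Casell is at UTC−03:30.
22:00 Casell + 3h30m = 01:30 UTC (rolling into the next day, 28 April 2031).
1 February 2031 is a Saturday, so the first Sunday is February 2 and the third is February 16.
1 September 2031 is a Monday, so Saturdays fall on 6, 13, 20, 27; the last is September 27.
At the standard offset (UTC−08:00), 01:30 UTC − 8h = 17:30 Zelund standard time (rolling into the previous day, 27 April 2031).
The standard-time date in Zelund, April 27, 2031, falls between 16 February and 27 September, so daylight saving is in effect and Zelund is at UTC−07:00.
01:30 UTC − 7h = 18:30 Zelund (rolling into the previous day, 27 April 2031).

18:30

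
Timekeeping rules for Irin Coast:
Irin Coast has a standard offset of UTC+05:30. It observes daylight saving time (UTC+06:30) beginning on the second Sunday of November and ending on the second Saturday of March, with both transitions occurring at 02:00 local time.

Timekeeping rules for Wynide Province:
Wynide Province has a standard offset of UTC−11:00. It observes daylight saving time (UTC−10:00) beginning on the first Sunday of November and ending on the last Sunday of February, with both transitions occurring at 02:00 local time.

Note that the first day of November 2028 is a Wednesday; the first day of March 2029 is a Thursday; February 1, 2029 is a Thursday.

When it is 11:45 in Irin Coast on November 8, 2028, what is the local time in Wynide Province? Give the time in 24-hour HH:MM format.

20:15

1 November 2028 is a Wednesday, so the first Sunday is November 5 and the second is November 12.
1 March 2029 is a Thursday, so the first Saturday is March 3 and the second is March 10.
Daylight saving runs 12 November 2028 – 10 March 2029; November 8, 2028 is outside that window, so Irin Coast is on standard time at UTC+05:30.
11:45 Irin Coast − 5h30m = 06:15 UTC.
1 November 2028 is a Wednesday, so the first Sunday is November 5.
1 February 2029 is a Thursday, so Sundays fall on 4, 11, 18, 25; the last is February 25.
At the standard offset (UTC−11:00), 06:15 UTC − 11h = 19:15 Wynide Province standard time (rolling into the previous day, 7 November 2028).
The standard-time date in Wynide Province, November 7, 2028, lies within the daylight-saving period (5 November 2028 – 25 February 2029), so Wynide Province is on daylight time, UTC−10:00.
06:15 UTC − 10h = 20:15 Wynide Province (rolling into the previous day, 7 November 2028).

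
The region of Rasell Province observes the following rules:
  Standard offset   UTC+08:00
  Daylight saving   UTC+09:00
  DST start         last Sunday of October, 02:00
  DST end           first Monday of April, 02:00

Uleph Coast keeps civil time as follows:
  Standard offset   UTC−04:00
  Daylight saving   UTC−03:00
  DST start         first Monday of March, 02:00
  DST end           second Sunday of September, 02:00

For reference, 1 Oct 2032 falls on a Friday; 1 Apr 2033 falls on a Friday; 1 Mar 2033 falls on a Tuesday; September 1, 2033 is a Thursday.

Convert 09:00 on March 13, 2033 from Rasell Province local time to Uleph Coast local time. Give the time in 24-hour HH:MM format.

21:00

1 October 2032 is a Friday, so Sundays fall on 3, 10, 17, 24, 31; the last is October 31.
1 April 2033 is a Friday, so the first Monday is April 4.
March 13, 2033 lies within the daylight-saving period (31 October 2032 – 4 April 2033), so Rasell Province is on daylight time, UTC+09:00.
09:00 Rasell Province − 9h = 00:00 UTC.
1 March 2033 is a Tuesday, so the first Monday is March 7.
1 September 2033 is a Thursday, so the first Sunday is September 4 and the second is September 11.
At the standard offset (UTC−04:00), 00:00 UTC − 4h = 20:00 Uleph Coast standard time (rolling into the previous day, 12 March 2033).
The standard-time date in Uleph Coast, March 12, 2033, lies within the daylight-saving period (7 March – 11 September), so Uleph Coast is on daylight time, UTC−03:00.
00:00 UTC − 3h = 21:00 Uleph Coast (rolling into the previous day, 12 March 2033).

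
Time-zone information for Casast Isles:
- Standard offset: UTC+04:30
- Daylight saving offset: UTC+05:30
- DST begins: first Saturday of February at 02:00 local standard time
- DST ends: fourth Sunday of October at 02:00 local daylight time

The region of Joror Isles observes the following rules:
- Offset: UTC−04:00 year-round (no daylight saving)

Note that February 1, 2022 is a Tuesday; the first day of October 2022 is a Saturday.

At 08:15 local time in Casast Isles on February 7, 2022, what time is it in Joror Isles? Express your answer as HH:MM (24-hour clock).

22:45

1 February 2022 is a Tuesday, so the first Saturday is February 5.
1 October 2022 is a Saturday, so the first Sunday is October 2 and the fourth is October 23.
February 7, 2022 lies within the daylight-saving period (5 February – 23 October), so Casast Isles is on daylight time, UTC+05:30.
08:15 Casast Isles − 5h30m = 02:45 UTC.
Joror Isles stays on UTC−04:00 all year.
02:45 UTC − 4h = 22:45 Joror Isles (rolling into the previous day, 6 February 2022).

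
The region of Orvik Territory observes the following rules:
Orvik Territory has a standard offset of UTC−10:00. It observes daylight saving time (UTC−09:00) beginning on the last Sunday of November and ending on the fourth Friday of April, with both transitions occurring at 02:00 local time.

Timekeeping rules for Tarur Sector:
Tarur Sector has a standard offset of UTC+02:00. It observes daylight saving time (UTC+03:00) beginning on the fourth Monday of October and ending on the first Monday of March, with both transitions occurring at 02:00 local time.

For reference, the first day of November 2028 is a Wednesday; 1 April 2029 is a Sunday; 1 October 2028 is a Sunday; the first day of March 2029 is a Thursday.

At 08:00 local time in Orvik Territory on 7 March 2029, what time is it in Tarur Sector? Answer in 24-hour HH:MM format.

19:00

1 November 2028 is a Wednesday, so Sundays fall on 5, 12, 19, 26; the last is November 26.
1 April 2029 is a Sunday, so the first Friday is April 6 and the fourth is April 27.
Daylight saving runs 26 November 2028 – 27 April 2029; 7 March 2029 is inside that window, so Orvik Territory is at UTC−09:00.
08:00 Orvik Territory + 9h = 17:00 UTC.
1 October 2028 is a Sunday, so the first Monday is October 2 and the fourth is October 23.
1 March 2029 is a Thursday, so the first Monday is March 5.
At the standard offset (UTC+02:00), 17:00 UTC + 2h = 19:00 Tarur Sector standard time.
Daylight saving runs 23 October 2028 – 5 March 2029; the standard-time date in Tarur Sector, 7 March 2029, is outside that window, so Tarur Sector is on standard time at UTC+02:00.
17:00 UTC + 2h = 19:00 Tarur Sector.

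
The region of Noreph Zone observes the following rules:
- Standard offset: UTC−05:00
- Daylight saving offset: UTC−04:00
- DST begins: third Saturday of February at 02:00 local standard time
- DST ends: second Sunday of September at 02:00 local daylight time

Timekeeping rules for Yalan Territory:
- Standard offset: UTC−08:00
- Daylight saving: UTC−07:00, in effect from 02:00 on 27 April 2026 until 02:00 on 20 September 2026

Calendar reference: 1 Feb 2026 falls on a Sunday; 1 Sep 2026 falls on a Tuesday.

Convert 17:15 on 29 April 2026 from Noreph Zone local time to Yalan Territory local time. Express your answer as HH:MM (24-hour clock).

14:15

1 February 2026 is a Sunday, so the first Saturday is February 7 and the third is February 21.
1 September 2026 is a Tuesday, so the first Sunday is September 6 and the second is September 13.
29 April 2026 falls between 21 February and 13 September, so daylight saving is in effect and Noreph Zone is at UTC−04:00.
17:15 Noreph Zone + 4h = 21:15 UTC.
At the standard offset (UTC−08:00), 21:15 UTC − 8h = 13:15 Yalan Territory standard time.
Daylight saving runs 27 April – 20 September; the standard-time date in Yalan Territory, 29 April 2026, is inside that window, so Yalan Territory is at UTC−07:00.
21:15 UTC − 7h = 14:15 Yalan Territory.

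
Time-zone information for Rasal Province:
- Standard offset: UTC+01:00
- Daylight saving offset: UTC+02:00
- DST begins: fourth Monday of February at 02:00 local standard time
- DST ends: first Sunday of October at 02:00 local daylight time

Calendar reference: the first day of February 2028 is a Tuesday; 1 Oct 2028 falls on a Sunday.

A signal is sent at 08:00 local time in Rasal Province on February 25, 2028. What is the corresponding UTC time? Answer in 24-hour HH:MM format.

07:00

1 February 2028 is a Tuesday, so the first Monday is February 7 and the fourth is February 28.
1 October 2028 is a Sunday, so the first Sunday is October 1.
February 25, 2028 does not fall between 28 February and 1 October, so daylight saving is not in effect and Rasal Province is at UTC+01:00.
08:00 local − 1h = 07:00 UTC.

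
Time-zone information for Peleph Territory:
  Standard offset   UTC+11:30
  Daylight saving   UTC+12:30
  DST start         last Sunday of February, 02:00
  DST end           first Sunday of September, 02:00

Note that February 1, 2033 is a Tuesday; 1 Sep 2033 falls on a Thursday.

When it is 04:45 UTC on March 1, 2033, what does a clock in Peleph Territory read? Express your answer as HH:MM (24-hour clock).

1 February 2033 is a Tuesday, so Sundays fall on 6, 13, 20, 27; the last is February 27.
1 September 2033 is a Thursday, so the first Sunday is September 4.
At the standard offset (UTC+11:30), 04:45 UTC + 11h30m = 16:15 Peleph Territory standard time.
The standard-time date in Peleph Territory, March 1, 2033, falls between 27 February and 4 September, so daylight saving is in effect and Peleph Territory is at UTC+12:30.
04:45 UTC + 12h30m = 17:15 local.

17:15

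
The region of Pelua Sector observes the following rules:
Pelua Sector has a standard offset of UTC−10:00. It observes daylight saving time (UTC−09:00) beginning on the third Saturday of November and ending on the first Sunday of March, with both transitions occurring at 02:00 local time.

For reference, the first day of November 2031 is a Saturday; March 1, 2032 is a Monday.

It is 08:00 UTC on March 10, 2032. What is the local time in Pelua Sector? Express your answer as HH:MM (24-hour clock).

1 November 2031 is a Saturday, so the first Saturday is November 1 and the third is November 15.
1 March 2032 is a Monday, so the first Sunday is March 7.
At the standard offset (UTC−10:00), 08:00 UTC − 10h = 22:00 Pelua Sector standard time (rolling into the previous day, 9 March 2032).
The standard-time date in Pelua Sector, March 9, 2032, is outside the daylight-saving period (15 November 2031 – 7 March 2032), so Pelua Sector is on standard time, UTC−10:00.
08:00 UTC − 10h = 22:00 local (rolling into the previous day, 9 March 2032).

22:00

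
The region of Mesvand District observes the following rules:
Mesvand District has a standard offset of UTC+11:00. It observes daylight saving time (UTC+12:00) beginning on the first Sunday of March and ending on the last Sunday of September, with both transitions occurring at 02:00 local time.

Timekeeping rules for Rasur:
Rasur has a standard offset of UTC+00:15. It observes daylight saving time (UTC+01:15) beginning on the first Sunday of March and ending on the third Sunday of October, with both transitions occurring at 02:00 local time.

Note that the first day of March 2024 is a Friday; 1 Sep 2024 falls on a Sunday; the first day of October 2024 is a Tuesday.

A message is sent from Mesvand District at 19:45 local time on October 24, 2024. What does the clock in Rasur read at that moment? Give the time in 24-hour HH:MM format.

1 March 2024 is a Friday, so the first Sunday is March 3.
1 September 2024 is a Sunday, so Sundays fall on 1, 8, 15, 22, 29; the last is September 29.
Daylight saving runs 3 March – 29 September; October 24, 2024 is outside that window, so Mesvand District is on standard time at UTC+11:00.
19:45 Mesvand District − 11h = 08:45 UTC.
1 March 2024 is a Friday, so the first Sunday is March 3.
1 October 2024 is a Tuesday, so the first Sunday is October 6 and the third is October 20.
At the standard offset (UTC+00:15), 08:45 UTC + 0h15m = 09:00 Rasur standard time.
The standard-time date in Rasur, October 24, 2024, does not fall between 3 March and 20 October, so daylight saving is not in effect and Rasur is at UTC+00:15.
08:45 UTC + 0h15m = 09:00 Rasur.

09:00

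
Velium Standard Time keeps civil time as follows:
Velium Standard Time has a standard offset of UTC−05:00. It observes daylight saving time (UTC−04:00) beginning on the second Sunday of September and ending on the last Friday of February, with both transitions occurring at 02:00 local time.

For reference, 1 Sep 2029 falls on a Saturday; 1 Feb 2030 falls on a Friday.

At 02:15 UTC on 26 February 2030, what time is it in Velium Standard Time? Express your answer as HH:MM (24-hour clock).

21:15

1 September 2029 is a Saturday, so the first Sunday is September 2 and the second is September 9.
1 February 2030 is a Friday, so Fridays fall on 1, 8, 15, 22; the last is February 22.
At the standard offset (UTC−05:00), 02:15 UTC − 5h = 21:15 Velium Standard Time standard time (rolling into the previous day, 25 February 2030).
The standard-time date in Velium Standard Time, 25 February 2030, is outside the daylight-saving period (9 September 2029 – 22 February 2030), so Velium Standard Time is on standard time, UTC−05:00.
02:15 UTC − 5h = 21:15 local (rolling into the previous day, 25 February 2030).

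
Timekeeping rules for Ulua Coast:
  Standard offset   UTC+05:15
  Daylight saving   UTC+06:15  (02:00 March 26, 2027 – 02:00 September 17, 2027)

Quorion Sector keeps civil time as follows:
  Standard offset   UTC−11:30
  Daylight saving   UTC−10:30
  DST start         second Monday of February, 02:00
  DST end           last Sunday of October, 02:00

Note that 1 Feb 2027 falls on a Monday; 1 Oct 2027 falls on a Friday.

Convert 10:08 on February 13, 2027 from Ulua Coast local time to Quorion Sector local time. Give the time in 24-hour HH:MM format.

February 13, 2027 does not fall between 26 March and 17 September, so daylight saving is not in effect and Ulua Coast is at UTC+05:15.
10:08 Ulua Coast − 5h15m = 04:53 UTC.
1 February 2027 is a Monday, so the first Monday is February 1 and the second is February 8.
1 October 2027 is a Friday, so Sundays fall on 3, 10, 17, 24, 31; the last is October 31.
At the standard offset (UTC−11:30), 04:53 UTC − 11h30m = 17:23 Quorion Sector standard time (rolling into the previous day, 12 February 2027).
The standard-time date in Quorion Sector, February 12, 2027, falls between 8 February and 31 October, so daylight saving is in effect and Quorion Sector is at UTC−10:30.
04:53 UTC − 10h30m = 18:23 Quorion Sector (rolling into the previous day, 12 February 2027).

18:23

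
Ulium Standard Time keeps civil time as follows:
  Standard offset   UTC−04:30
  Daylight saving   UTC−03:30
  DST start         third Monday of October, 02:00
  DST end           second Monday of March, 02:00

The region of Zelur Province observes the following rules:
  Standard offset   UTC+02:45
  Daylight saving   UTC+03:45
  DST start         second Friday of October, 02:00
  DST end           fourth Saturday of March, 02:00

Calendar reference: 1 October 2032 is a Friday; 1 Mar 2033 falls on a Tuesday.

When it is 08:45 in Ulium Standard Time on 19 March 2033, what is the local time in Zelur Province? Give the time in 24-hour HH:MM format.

17:00

1 October 2032 is a Friday, so the first Monday is October 4 and the third is October 18.
1 March 2033 is a Tuesday, so the first Monday is March 7 and the second is March 14.
Daylight saving runs 18 October 2032 – 14 March 2033; 19 March 2033 is outside that window, so Ulium Standard Time is on standard time at UTC−04:30.
08:45 Ulium Standard Time + 4h30m = 13:15 UTC.
1 October 2032 is a Friday, so the first Friday is October 1 and the second is October 8.
1 March 2033 is a Tuesday, so the first Saturday is March 5 and the fourth is March 26.
At the standard offset (UTC+02:45), 13:15 UTC + 2h45m = 16:00 Zelur Province standard time.
The standard-time date in Zelur Province, 19 March 2033, falls between 8 October 2032 and 26 March 2033, so daylight saving is in effect and Zelur Province is at UTC+03:45.
13:15 UTC + 3h45m = 17:00 Zelur Province.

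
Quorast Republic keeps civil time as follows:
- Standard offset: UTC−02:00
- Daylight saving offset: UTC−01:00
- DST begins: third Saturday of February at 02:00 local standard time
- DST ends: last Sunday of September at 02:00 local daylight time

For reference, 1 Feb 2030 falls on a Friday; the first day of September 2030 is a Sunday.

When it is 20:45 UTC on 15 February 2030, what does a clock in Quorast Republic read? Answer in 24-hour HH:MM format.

1 February 2030 is a Friday, so the first Saturday is February 2 and the third is February 16.
1 September 2030 is a Sunday, so Sundays fall on 1, 8, 15, 22, 29; the last is September 29.
At the standard offset (UTC−02:00), 20:45 UTC − 2h = 18:45 Quorast Republic standard time.
The standard-time date in Quorast Republic, 15 February 2030, does not fall between 16 February and 29 September, so daylight saving is not in effect and Quorast Republic is at UTC−02:00.
20:45 UTC − 2h = 18:45 local.

18:45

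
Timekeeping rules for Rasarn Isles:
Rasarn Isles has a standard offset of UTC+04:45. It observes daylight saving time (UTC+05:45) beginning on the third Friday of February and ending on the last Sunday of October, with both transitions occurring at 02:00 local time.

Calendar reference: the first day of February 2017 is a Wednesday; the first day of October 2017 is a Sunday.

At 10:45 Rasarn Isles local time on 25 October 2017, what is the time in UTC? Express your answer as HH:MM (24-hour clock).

1 February 2017 is a Wednesday, so the first Friday is February 3 and the third is February 17.
1 October 2017 is a Sunday, so Sundays fall on 1, 8, 15, 22, 29; the last is October 29.
25 October 2017 falls between 17 February and 29 October, so daylight saving is in effect and Rasarn Isles is at UTC+05:45.
10:45 local − 5h45m = 05:00 UTC.

05:00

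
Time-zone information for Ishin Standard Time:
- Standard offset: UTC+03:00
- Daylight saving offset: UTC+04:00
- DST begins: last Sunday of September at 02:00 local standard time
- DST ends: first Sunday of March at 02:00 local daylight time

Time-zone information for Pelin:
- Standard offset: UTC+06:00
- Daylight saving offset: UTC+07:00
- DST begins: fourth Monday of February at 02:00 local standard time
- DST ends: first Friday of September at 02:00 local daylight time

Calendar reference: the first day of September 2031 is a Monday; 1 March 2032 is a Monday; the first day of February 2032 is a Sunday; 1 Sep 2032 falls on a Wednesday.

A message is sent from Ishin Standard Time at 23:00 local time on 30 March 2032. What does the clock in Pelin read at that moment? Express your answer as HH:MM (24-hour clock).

03:00

1 September 2031 is a Monday, so Sundays fall on 7, 14, 21, 28; the last is September 28.
1 March 2032 is a Monday, so the first Sunday is March 7.
30 March 2032 does not fall between 28 September 2031 and 7 March 2032, so daylight saving is not in effect and Ishin Standard Time is at UTC+03:00.
23:00 Ishin Standard Time − 3h = 20:00 UTC.
1 February 2032 is a Sunday, so the first Monday is February 2 and the fourth is February 23.
1 September 2032 is a Wednesday, so the first Friday is September 3.
At the standard offset (UTC+06:00), 20:00 UTC + 6h = 02:00 Pelin standard time (rolling into the next day, 31 March 2032).
Daylight saving runs 23 February – 3 September; the standard-time date in Pelin, 31 March 2032, is inside that window, so Pelin is at UTC+07:00.
20:00 UTC + 7h = 03:00 Pelin (rolling into the next day, 31 March 2032).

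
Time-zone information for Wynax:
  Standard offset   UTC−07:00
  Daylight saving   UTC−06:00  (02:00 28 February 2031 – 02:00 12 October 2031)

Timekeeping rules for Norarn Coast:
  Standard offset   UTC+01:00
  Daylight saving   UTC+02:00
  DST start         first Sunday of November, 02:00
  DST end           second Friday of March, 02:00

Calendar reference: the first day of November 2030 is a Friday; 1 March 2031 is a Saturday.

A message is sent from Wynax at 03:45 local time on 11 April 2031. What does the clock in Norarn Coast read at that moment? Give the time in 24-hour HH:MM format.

10:45

Daylight saving runs 28 February – 12 October; 11 April 2031 is inside that window, so Wynax is at UTC−06:00.
03:45 Wynax + 6h = 09:45 UTC.
1 November 2030 is a Friday, so the first Sunday is November 3.
1 March 2031 is a Saturday, so the first Friday is March 7 and the second is March 14.
At the standard offset (UTC+01:00), 09:45 UTC + 1h = 10:45 Norarn Coast standard time.
The standard-time date in Norarn Coast, 11 April 2031, does not fall between 3 November 2030 and 14 March 2031, so daylight saving is not in effect and Norarn Coast is at UTC+01:00.
09:45 UTC + 1h = 10:45 Norarn Coast.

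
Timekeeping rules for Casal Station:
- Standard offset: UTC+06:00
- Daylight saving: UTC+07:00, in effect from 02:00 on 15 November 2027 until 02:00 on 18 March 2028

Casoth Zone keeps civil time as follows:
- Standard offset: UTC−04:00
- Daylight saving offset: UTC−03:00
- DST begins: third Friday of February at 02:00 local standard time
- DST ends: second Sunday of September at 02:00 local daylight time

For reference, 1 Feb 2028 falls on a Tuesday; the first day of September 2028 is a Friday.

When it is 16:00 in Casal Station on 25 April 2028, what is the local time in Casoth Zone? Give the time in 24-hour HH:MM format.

25 April 2028 does not fall between 15 November 2027 and 18 March 2028, so daylight saving is not in effect and Casal Station is at UTC+06:00.
16:00 Casal Station − 6h = 10:00 UTC.
1 February 2028 is a Tuesday, so the first Friday is February 4 and the third is February 18.
1 September 2028 is a Friday, so the first Sunday is September 3 and the second is September 10.
At the standard offset (UTC−04:00), 10:00 UTC − 4h = 06:00 Casoth Zone standard time.
The standard-time date in Casoth Zone, 25 April 2028, falls between 18 February and 10 September, so daylight saving is in effect and Casoth Zone is at UTC−03:00.
10:00 UTC − 3h = 07:00 Casoth Zone.

07:00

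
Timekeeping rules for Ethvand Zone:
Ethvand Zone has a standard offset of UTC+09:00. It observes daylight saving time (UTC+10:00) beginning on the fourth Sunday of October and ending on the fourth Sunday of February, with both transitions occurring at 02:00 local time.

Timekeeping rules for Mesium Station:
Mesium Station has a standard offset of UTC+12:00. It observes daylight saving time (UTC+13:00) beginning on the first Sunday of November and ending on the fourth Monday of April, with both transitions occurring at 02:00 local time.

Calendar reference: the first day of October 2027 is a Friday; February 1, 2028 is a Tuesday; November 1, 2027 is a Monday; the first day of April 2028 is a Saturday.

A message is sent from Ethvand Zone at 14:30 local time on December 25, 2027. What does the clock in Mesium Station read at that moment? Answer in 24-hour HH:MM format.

1 October 2027 is a Friday, so the first Sunday is October 3 and the fourth is October 24.
1 February 2028 is a Tuesday, so the first Sunday is February 6 and the fourth is February 27.
December 25, 2027 falls between 24 October 2027 and 27 February 2028, so daylight saving is in effect and Ethvand Zone is at UTC+10:00.
14:30 Ethvand Zone − 10h = 04:30 UTC.
1 November 2027 is a Monday, so the first Sunday is November 7.
1 April 2028 is a Saturday, so the first Monday is April 3 and the fourth is April 24.
At the standard offset (UTC+12:00), 04:30 UTC + 12h = 16:30 Mesium Station standard time.
The standard-time date in Mesium Station, December 25, 2027, falls between 7 November 2027 and 24 April 2028, so daylight saving is in effect and Mesium Station is at UTC+13:00.
04:30 UTC + 13h = 17:30 Mesium Station.

17:30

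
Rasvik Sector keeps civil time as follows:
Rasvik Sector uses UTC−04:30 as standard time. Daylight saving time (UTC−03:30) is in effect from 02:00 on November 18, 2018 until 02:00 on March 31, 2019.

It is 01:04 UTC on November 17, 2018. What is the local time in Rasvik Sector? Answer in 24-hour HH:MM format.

At the standard offset (UTC−04:30), 01:04 UTC − 4h30m = 20:34 Rasvik Sector standard time (rolling into the previous day, 16 November 2018).
Daylight saving runs 18 November 2018 – 31 March 2019; the standard-time date in Rasvik Sector, November 16, 2018, is outside that window, so Rasvik Sector is on standard time at UTC−04:30.
01:04 UTC − 4h30m = 20:34 local (rolling into the previous day, 16 November 2018).

20:34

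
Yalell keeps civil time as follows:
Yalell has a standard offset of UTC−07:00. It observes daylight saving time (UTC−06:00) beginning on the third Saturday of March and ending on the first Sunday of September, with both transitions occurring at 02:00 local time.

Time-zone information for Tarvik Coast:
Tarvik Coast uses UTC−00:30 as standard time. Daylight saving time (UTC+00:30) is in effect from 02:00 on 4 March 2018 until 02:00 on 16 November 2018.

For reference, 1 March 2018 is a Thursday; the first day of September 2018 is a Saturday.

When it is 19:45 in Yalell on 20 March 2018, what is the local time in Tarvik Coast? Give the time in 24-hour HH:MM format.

02:15

1 March 2018 is a Thursday, so the first Saturday is March 3 and the third is March 17.
1 September 2018 is a Saturday, so the first Sunday is September 2.
20 March 2018 falls between 17 March and 2 September, so daylight saving is in effect and Yalell is at UTC−06:00.
19:45 Yalell + 6h = 01:45 UTC (rolling into the next day, 21 March 2018).
At the standard offset (UTC−00:30), 01:45 UTC − 0h30m = 01:15 Tarvik Coast standard time.
Daylight saving runs 4 March – 16 November; the standard-time date in Tarvik Coast, 21 March 2018, is inside that window, so Tarvik Coast is at UTC+00:30.
01:45 UTC + 0h30m = 02:15 Tarvik Coast.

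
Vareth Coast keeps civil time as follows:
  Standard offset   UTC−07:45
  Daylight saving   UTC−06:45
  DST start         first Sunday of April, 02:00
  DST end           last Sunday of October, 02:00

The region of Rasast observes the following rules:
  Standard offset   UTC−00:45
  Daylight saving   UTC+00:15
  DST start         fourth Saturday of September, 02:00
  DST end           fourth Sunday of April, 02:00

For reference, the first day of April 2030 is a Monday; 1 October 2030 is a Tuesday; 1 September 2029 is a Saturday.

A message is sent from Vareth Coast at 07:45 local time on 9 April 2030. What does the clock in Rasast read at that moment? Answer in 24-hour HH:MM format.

14:45

1 April 2030 is a Monday, so the first Sunday is April 7.
1 October 2030 is a Tuesday, so Sundays fall on 6, 13, 20, 27; the last is October 27.
Daylight saving runs 7 April – 27 October; 9 April 2030 is inside that window, so Vareth Coast is at UTC−06:45.
07:45 Vareth Coast + 6h45m = 14:30 UTC.
1 September 2029 is a Saturday, so the first Saturday is September 1 and the fourth is September 22.
1 April 2030 is a Monday, so the first Sunday is April 7 and the fourth is April 28.
At the standard offset (UTC−00:45), 14:30 UTC − 0h45m = 13:45 Rasast standard time.
The standard-time date in Rasast, 9 April 2030, lies within the daylight-saving period (22 September 2029 – 28 April 2030), so Rasast is on daylight time, UTC+00:15.
14:30 UTC + 0h15m = 14:45 Rasast.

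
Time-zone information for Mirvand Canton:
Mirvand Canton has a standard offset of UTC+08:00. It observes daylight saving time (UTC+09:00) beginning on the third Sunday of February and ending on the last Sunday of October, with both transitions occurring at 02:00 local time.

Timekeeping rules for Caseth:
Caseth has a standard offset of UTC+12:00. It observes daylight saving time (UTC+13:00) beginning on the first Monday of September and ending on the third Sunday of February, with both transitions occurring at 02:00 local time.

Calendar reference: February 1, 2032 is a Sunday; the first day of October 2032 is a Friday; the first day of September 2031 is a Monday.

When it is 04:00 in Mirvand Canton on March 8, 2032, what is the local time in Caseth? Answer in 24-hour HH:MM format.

1 February 2032 is a Sunday, so the first Sunday is February 1 and the third is February 15.
1 October 2032 is a Friday, so Sundays fall on 3, 10, 17, 24, 31; the last is October 31.
March 8, 2032 falls between 15 February and 31 October, so daylight saving is in effect and Mirvand Canton is at UTC+09:00.
04:00 Mirvand Canton − 9h = 19:00 UTC (rolling into the previous day, 7 March 2032).
1 September 2031 is a Monday, so the first Monday is September 1.
1 February 2032 is a Sunday, so the first Sunday is February 1 and the third is February 15.
At the standard offset (UTC+12:00), 19:00 UTC + 12h = 07:00 Caseth standard time (rolling into the next day, 8 March 2032).
The standard-time date in Caseth, March 8, 2032, is outside the daylight-saving period (1 September 2031 – 15 February 2032), so Caseth is on standard time, UTC+12:00.
19:00 UTC + 12h = 07:00 Caseth (rolling into the next day, 8 March 2032).

07:00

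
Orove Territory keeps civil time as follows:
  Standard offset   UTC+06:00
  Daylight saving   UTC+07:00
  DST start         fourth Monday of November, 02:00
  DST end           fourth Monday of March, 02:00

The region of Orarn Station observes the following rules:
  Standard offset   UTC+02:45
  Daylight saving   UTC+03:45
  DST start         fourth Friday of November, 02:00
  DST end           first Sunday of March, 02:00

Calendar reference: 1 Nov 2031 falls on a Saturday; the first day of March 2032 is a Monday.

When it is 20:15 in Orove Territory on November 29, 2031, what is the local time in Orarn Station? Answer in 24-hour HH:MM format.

1 November 2031 is a Saturday, so the first Monday is November 3 and the fourth is November 24.
1 March 2032 is a Monday, so the first Monday is March 1 and the fourth is March 22.
November 29, 2031 lies within the daylight-saving period (24 November 2031 – 22 March 2032), so Orove Territory is on daylight time, UTC+07:00.
20:15 Orove Territory − 7h = 13:15 UTC.
1 November 2031 is a Saturday, so the first Friday is November 7 and the fourth is November 28.
1 March 2032 is a Monday, so the first Sunday is March 7.
At the standard offset (UTC+02:45), 13:15 UTC + 2h45m = 16:00 Orarn Station standard time.
The standard-time date in Orarn Station, November 29, 2031, falls between 28 November 2031 and 7 March 2032, so daylight saving is in effect and Orarn Station is at UTC+03:45.
13:15 UTC + 3h45m = 17:00 Orarn Station.

17:00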